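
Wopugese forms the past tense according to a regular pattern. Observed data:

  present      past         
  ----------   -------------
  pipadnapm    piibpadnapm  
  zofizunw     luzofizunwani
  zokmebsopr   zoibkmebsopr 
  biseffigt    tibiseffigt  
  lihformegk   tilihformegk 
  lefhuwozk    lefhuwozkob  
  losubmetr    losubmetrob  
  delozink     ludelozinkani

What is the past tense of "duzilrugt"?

losubmetr and zokmebsopr both end in -r yet inflect differently (losubmetrob, zoibkmebsopr), so the final letter is not what conditions the rule; the second-to-last letter is.
"duzilrugt" has second-to-last letter 'g'. The stems whose second-to-last letter is 'g' (lihformegk → tilihformegk, biseffigt → tibiseffigt) add the prefix ti-.
The other patterns: stems whose second-to-last letter is 't' or 'z' add -ob; stems whose second-to-last letter is 'p' insert -ib- after the first vowel; stems whose second-to-last letter is 'n' add lu- … -ani around the stem.
So duzilrugt → tiduzilrugt.

tiduzilrugt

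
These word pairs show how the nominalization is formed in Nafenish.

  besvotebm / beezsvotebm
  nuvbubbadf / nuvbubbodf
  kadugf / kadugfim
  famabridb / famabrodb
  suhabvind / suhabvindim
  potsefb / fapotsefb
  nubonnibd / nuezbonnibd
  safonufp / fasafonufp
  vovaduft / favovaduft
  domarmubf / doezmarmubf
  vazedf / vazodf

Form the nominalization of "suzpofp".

potsefb and famabridb both end in -b yet inflect differently (fapotsefb, famabrodb), so the final letter is not what conditions the rule; the second-to-last letter is.
"suzpofp" has second-to-last letter 'f'. The stems whose second-to-last letter is 'f' (potsefb → fapotsefb, safonufp → fasafonufp, vovaduft → favovaduft) add the prefix fa-.
The other patterns: stems whose second-to-last letter is 'd' change the last vowel to 'o'; stems whose second-to-last letter is 'b' insert -ez- after the first vowel; stems whose second-to-last letter is 'g' or 'n' add -im.
So suzpofp → fasuzpofp.

fasuzpofp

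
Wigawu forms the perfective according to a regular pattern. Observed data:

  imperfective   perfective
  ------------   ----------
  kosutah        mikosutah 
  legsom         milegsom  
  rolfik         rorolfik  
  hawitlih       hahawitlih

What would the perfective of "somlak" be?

kosutah and hawitlih both end in -h yet inflect differently (mikosutah, hahawitlih), so the final letter is not what conditions the rule; the last vowel is.
"somlak" has last vowel 'a'. The one such stem in the data (kosutah → mikosutah) adds the prefix mi-, so the same rule applies.
So somlak → misomlak.

misomlak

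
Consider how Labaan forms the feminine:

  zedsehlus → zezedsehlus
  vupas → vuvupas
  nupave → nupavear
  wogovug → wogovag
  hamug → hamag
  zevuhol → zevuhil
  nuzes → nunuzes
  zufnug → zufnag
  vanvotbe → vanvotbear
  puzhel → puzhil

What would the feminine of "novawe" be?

novawear

nupave and nuzes both have last vowel 'e' yet inflect differently (nupavear, nunuzes), so the last vowel is not what conditions the rule; the final letter is.
"novawe" ends in -e. The stems ending in -e (nupave → nupavear, vanvotbe → vanvotbear) add -ar.
The other patterns: stems ending in -g change the last vowel to 'a'; stems ending in -s repeat the first consonant+vowel as a prefix; stems ending in -l change the last vowel to 'i'.
So novawe → novawear.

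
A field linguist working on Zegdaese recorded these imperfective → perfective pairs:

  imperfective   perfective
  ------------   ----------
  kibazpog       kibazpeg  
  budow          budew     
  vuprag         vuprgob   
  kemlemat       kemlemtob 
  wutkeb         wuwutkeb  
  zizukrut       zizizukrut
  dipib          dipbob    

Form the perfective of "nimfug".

ninimfug

kibazpog and vuprag both end in -g yet inflect differently (kibazpeg, vuprgob), so the final letter is not what conditions the rule; the last vowel is.
"nimfug" has last vowel 'u'. The one such stem in the data (zizukrut → zizizukrut) repeats the first consonant+vowel as a prefix (as does wutkeb), so the same rule applies.
The other patterns: stems whose last vowel is 'o' change the last vowel to 'e'; stems whose last vowel is 'a' or 'i' delete the last vowel and add -ob.
So nimfug → ninimfug.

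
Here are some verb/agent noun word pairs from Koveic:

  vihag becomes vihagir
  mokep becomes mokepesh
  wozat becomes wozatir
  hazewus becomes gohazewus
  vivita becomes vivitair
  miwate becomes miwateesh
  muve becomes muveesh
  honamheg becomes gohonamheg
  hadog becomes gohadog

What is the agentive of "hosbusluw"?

hadog and vihag both end in -g yet inflect differently (gohadog, vihagir), so the final letter is not what conditions the rule; the first letter is.
"hosbusluw" begins with h-. The stems beginning with h- (hazewus → gohazewus, hadog → gohadog, honamheg → gohonamheg) add the prefix go-.
The other patterns: stems beginning with m- add -esh; stems beginning with v- or w- add -ir.
So hosbusluw → gohosbusluw.

gohosbusluw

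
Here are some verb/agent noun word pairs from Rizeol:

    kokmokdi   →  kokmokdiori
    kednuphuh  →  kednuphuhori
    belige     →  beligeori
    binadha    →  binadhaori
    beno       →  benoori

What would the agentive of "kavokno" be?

kavoknoori

Every pair shown (kokmokdi → kokmokdiori, kednuphuh → kednuphuhori, belige → beligeori, …) follows the same rule: add -ori.
So kavokno → kavoknoori.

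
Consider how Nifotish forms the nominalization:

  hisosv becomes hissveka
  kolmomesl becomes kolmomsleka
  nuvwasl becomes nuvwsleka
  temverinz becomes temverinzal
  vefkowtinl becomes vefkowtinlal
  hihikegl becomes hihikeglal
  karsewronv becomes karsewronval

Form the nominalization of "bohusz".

kolmomesl and vefkowtinl both end in -l yet inflect differently (kolmomsleka, vefkowtinlal), so the final letter is not what conditions the rule; the second-to-last letter is.
"bohusz" has second-to-last letter 's'. The stems whose second-to-last letter is 's' (hisosv → hissveka, kolmomesl → kolmomsleka, nuvwasl → nuvwsleka) delete the last vowel and add -eka.
So bohusz → bohszeka.

bohszeka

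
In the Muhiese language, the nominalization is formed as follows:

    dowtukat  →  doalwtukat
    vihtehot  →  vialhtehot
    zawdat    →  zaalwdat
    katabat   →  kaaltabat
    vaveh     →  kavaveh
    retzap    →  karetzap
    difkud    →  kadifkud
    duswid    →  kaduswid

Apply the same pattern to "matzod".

dowtukat and retzap both have last vowel 'a' yet inflect differently (doalwtukat, karetzap), so the last vowel is not what conditions the rule; the final letter is.
"matzod" ends in -d. The stems ending in -d (difkud → kadifkud, duswid → kaduswid) add the prefix ka-.
So matzod → kamatzod.

kamatzod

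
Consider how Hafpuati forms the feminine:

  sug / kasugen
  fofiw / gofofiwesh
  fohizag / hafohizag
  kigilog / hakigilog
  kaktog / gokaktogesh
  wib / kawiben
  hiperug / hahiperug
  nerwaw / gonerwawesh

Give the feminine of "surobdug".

hasurobdug

sug and kaktog both end in -g yet inflect differently (kasugen, gokaktogesh), so the final letter is not what conditions the rule; the number of vowels is.
"surobdug" has 3 vowels. The stems with 3 vowels (kigilog → hakigilog, fohizag → hafohizag, hiperug → hahiperug) add the prefix ha-.
The other patterns: stems with 1 vowel add ka- … -en around the stem; stems with 2 vowels add go- … -esh around the stem.
So surobdug → hasurobdug.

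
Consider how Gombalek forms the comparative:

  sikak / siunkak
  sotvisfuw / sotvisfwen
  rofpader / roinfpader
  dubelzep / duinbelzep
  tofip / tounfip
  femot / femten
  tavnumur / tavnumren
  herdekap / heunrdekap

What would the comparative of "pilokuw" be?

tofip and dubelzep both end in -p yet inflect differently (tounfip, duinbelzep), so the final letter is not what conditions the rule; the last vowel is.
"pilokuw" has last vowel 'u'. The stems whose last vowel is 'u' (sotvisfuw → sotvisfwen, tavnumur → tavnumren) delete the last vowel and add -en.
The other patterns: stems whose last vowel is 'a' or 'i' insert -un- after the first vowel; stems whose last vowel is 'e' insert -in- after the first vowel.
So pilokuw → pilokwen.

pilokwen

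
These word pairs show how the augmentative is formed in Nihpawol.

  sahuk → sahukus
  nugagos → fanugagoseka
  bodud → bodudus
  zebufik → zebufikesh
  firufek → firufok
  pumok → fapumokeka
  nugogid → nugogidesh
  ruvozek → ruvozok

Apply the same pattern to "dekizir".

"dekizir" has last vowel 'i'. The stems whose last vowel is 'i' (nugogid → nugogidesh, zebufik → zebufikesh) add -esh.
So dekizir → dekiziresh.

dekiziresh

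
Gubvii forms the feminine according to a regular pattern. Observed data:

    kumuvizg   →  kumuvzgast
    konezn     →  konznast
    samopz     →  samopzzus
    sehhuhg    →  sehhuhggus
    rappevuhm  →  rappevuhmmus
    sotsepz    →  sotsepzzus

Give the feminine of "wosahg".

"wosahg" has second-to-last letter 'h'. The stems whose second-to-last letter is 'h' (sehhuhg → sehhuhggus, rappevuhm → rappevuhmmus) double the final consonant and add -us.
The other pattern: stems whose second-to-last letter is 'z' delete the last vowel and add -ast.
So wosahg → wosahggus.

wosahggus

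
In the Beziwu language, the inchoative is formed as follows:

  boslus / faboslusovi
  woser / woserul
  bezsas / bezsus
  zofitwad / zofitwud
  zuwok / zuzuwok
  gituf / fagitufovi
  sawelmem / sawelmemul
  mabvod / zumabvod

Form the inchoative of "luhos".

boslus and bezsas both end in -s yet inflect differently (faboslusovi, bezsus), so the final letter is not what conditions the rule; the last vowel is.
"luhos" has last vowel 'o'. The stems whose last vowel is 'o' (mabvod → zumabvod, zuwok → zuzuwok) add the prefix zu-.
So luhos → zuluhos.

zuluhos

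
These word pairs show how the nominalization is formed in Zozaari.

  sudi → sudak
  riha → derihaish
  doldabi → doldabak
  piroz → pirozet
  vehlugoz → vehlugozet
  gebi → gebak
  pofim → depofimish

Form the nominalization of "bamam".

"bamam" ends in -m. The one such stem in the data (pofim → depofimish) adds de- … -ish around the stem, so the same rule applies.
The other patterns: stems ending in -i drop the final letter and add -ak; stems ending in -z add -et.
So bamam → debamamish.

debamamish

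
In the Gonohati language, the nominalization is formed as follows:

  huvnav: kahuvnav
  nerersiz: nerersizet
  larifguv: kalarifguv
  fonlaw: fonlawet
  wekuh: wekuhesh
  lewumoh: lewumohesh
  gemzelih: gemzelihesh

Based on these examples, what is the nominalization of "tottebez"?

tottebezet

"tottebez" ends in -z. The one such stem in the data (nerersiz → nerersizet) adds -et, so the same rule applies.
So tottebez → tottebezet.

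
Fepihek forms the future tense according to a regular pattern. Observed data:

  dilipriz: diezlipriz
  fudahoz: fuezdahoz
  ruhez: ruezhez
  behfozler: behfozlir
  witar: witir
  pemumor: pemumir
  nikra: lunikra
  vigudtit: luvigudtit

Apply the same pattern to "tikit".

ruhez and behfozler both have last vowel 'e' yet inflect differently (ruezhez, behfozlir), so the last vowel is not what conditions the rule; the final letter is.
"tikit" ends in -t. The one such stem in the data (vigudtit → luvigudtit) adds the prefix lu-, so the same rule applies.
The other patterns: stems ending in -z insert -ez- after the first vowel; stems ending in -r change the last vowel to 'i'.
So tikit → lutikit.

lutikit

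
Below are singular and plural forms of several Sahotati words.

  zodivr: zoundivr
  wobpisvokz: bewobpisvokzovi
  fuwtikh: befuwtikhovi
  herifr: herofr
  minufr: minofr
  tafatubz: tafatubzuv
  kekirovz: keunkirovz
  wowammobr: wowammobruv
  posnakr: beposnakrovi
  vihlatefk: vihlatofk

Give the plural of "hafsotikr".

behafsotikrovi

"hafsotikr" has second-to-last letter 'k'. The stems whose second-to-last letter is 'k' (wobpisvokz → bewobpisvokzovi, posnakr → beposnakrovi, fuwtikh → befuwtikhovi) add be- … -ovi around the stem.
So hafsotikr → behafsotikrovi.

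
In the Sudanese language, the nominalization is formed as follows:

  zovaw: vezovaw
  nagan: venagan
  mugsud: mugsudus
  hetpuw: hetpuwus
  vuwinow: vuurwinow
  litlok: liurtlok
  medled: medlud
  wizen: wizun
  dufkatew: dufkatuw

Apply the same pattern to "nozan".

"nozan" has last vowel 'a'. The stems whose last vowel is 'a' (zovaw → vezovaw, nagan → venagan) add the prefix ve-.
So nozan → venozan.

venozan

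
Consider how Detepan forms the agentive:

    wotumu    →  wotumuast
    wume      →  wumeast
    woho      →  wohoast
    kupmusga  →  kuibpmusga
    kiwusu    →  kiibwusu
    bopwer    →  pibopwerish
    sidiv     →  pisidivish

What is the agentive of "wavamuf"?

wavamufast

wotumu and kiwusu both end in -u yet inflect differently (wotumuast, kiibwusu), so the final letter is not what conditions the rule; the first letter is.
"wavamuf" begins with w-. The stems beginning with w- (wotumu → wotumuast, wume → wumeast, woho → wohoast) add -ast.
The other patterns: stems beginning with k- insert -ib- after the first vowel; stems beginning with b- or s- add pi- … -ish around the stem.
So wavamuf → wavamufast.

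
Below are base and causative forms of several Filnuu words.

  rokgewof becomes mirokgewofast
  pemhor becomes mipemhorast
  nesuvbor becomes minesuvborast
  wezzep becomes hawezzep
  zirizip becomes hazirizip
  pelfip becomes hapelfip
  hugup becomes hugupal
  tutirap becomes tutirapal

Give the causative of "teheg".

wezzep and hugup both end in -p yet inflect differently (hawezzep, hugupal), so the final letter is not what conditions the rule; the last vowel is.
"teheg" has last vowel 'e'. The one such stem in the data (wezzep → hawezzep) adds the prefix ha-, so the same rule applies.
The other patterns: stems whose last vowel is 'o' add mi- … -ast around the stem; stems whose last vowel is 'a' or 'u' add -al.
So teheg → hateheg.

hateheg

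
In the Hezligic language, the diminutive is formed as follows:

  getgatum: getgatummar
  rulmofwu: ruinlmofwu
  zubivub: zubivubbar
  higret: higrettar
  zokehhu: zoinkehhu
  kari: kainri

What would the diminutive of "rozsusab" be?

zokehhu and zubivub both have last vowel 'u' yet inflect differently (zoinkehhu, zubivubbar), so the last vowel is not what conditions the rule; whether the stem ends in a vowel or a consonant is.
"rozsusab" ends in a consonant. The stems ending in a consonant (higret → higrettar, zubivub → zubivubbar, getgatum → getgatummar) double the final consonant and add -ar.
The other pattern: stems ending in a vowel insert -in- after the first vowel.
So rozsusab → rozsusabbar.

rozsusabbar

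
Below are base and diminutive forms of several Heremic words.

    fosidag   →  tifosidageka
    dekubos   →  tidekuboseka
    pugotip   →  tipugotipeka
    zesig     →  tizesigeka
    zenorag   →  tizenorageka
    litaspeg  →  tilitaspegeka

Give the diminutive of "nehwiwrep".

tinehwiwrepeka

Every pair shown (fosidag → tifosidageka, dekubos → tidekuboseka, pugotip → tipugotipeka, …) follows the same rule: add ti- … -eka around the stem.
So nehwiwrep → tinehwiwrepeka.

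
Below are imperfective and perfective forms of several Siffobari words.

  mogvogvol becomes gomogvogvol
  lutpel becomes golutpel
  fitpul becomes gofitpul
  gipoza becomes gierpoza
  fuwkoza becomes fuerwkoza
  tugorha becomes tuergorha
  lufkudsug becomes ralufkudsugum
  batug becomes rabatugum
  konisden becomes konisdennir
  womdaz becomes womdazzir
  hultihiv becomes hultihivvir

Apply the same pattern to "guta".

guerta

"guta" ends in -a. The stems ending in -a (gipoza → gierpoza, fuwkoza → fuerwkoza, tugorha → tuergorha) insert -er- after the first vowel.
The other patterns: stems ending in -l add the prefix go-; stems ending in -g add ra- … -um around the stem; stems ending in -n, -v or -z double the final consonant and add -ir.
So guta → guerta.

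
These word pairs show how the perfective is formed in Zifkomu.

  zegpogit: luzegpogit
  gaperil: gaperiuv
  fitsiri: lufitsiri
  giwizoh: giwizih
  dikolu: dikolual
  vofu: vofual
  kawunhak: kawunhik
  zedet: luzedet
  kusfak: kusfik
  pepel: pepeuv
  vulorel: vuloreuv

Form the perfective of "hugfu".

hugfual

gaperil and zegpogit both have last vowel 'i' yet inflect differently (gaperiuv, luzegpogit), so the last vowel is not what conditions the rule; the final letter is.
"hugfu" ends in -u. The stems ending in -u (dikolu → dikolual, vofu → vofual) add -al.
The other patterns: stems ending in -l drop the final letter and add -uv; stems ending in -h or -k change the last vowel to 'i'; stems ending in -i or -t add the prefix lu-.
So hugfu → hugfual.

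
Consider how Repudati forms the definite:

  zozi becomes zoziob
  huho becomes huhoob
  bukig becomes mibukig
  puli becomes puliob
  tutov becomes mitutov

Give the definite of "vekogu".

vekoguob

bukig and zozi both have last vowel 'i' yet inflect differently (mibukig, zoziob), so the last vowel is not what conditions the rule; whether the stem ends in a vowel or a consonant is.
"vekogu" ends in a vowel. The stems ending in a vowel (zozi → zoziob, huho → huhoob, puli → puliob) add -ob.
The other pattern: stems ending in a consonant add the prefix mi-.
So vekogu → vekoguob.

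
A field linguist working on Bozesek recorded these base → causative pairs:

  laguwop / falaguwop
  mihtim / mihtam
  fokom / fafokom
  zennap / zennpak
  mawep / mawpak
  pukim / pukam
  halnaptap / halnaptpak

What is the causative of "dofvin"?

dofvan

mawep and laguwop both end in -p yet inflect differently (mawpak, falaguwop), so the final letter is not what conditions the rule; the last vowel is.
"dofvin" has last vowel 'i'. The stems whose last vowel is 'i' (pukim → pukam, mihtim → mihtam) change the last vowel to 'a'.
The other patterns: stems whose last vowel is 'a' or 'e' delete the last vowel and add -ak; stems whose last vowel is 'o' add the prefix fa-.
So dofvin → dofvan.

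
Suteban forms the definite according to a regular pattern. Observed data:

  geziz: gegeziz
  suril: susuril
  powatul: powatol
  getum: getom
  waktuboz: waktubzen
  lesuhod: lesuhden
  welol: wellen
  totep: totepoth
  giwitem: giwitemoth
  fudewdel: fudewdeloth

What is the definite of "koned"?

konedoth

"koned" has last vowel 'e'. The stems whose last vowel is 'e' (totep → totepoth, giwitem → giwitemoth, fudewdel → fudewdeloth) add -oth.
So koned → konedoth.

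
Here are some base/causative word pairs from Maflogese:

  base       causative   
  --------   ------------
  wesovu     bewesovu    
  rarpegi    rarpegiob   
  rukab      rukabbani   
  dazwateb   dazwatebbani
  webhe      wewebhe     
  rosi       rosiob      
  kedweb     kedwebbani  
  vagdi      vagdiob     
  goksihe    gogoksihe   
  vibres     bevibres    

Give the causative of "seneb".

senebbani

webhe and kedweb both have last vowel 'e' yet inflect differently (wewebhe, kedwebbani), so the last vowel is not what conditions the rule; the final letter is.
"seneb" ends in -b. The stems ending in -b (kedweb → kedwebbani, dazwateb → dazwatebbani, rukab → rukabbani) double the final consonant and add -ani.
So seneb → senebbani.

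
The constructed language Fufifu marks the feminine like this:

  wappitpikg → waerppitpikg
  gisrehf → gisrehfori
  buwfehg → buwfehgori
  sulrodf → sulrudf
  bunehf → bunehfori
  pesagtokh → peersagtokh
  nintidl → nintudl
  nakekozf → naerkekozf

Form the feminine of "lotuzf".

"lotuzf" has second-to-last letter 'z'. The one such stem in the data (nakekozf → naerkekozf) inserts -er- after the first vowel (as do wappitpikg, pesagtokh), so the same rule applies.
The other patterns: stems whose second-to-last letter is 'd' change the last vowel to 'u'; stems whose second-to-last letter is 'h' add -ori.
So lotuzf → loertuzf.

loertuzf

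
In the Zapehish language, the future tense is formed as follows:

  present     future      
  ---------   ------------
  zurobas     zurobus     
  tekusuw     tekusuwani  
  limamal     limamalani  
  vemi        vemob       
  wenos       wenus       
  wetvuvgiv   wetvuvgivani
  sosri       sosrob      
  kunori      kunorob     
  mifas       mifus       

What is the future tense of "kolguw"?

kolguwani

sosri and wetvuvgiv both have last vowel 'i' yet inflect differently (sosrob, wetvuvgivani), so the last vowel is not what conditions the rule; the final letter is.
"kolguw" ends in -w. The one such stem in the data (tekusuw → tekusuwani) adds -ani, so the same rule applies.
The other patterns: stems ending in -i drop the final letter and add -ob; stems ending in -s change the last vowel to 'u'.
So kolguw → kolguwani.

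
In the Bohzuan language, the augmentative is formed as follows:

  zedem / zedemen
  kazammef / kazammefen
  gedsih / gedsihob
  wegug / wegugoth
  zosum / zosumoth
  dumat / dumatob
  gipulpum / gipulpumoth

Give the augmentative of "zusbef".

zosum and zedem both end in -m yet inflect differently (zosumoth, zedemen), so the final letter is not what conditions the rule; the last vowel is.
"zusbef" has last vowel 'e'. The stems whose last vowel is 'e' (kazammef → kazammefen, zedem → zedemen) add -en.
The other patterns: stems whose last vowel is 'u' add -oth; stems whose last vowel is 'a' or 'i' add -ob.
So zusbef → zusbefen.

zusbefen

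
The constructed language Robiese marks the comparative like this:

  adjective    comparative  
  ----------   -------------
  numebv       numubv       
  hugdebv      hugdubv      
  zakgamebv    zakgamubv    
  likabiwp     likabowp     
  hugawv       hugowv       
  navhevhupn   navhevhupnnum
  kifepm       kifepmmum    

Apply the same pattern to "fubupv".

numebv and hugawv both end in -v yet inflect differently (numubv, hugowv), so the final letter is not what conditions the rule; the second-to-last letter is.
"fubupv" has second-to-last letter 'p'. The stems whose second-to-last letter is 'p' (navhevhupn → navhevhupnnum, kifepm → kifepmmum) double the final consonant and add -um.
The other patterns: stems whose second-to-last letter is 'b' change the last vowel to 'u'; stems whose second-to-last letter is 'w' change the last vowel to 'o'.
So fubupv → fubupvvum.

fubupvvum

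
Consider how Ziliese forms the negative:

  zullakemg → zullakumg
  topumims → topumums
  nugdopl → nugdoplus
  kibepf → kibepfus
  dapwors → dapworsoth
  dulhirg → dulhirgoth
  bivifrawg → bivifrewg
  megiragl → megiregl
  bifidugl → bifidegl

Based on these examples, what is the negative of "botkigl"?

topumims and dapwors both end in -s yet inflect differently (topumums, dapworsoth), so the final letter is not what conditions the rule; the second-to-last letter is.
"botkigl" has second-to-last letter 'g'. The stems whose second-to-last letter is 'g' (megiragl → megiregl, bifidugl → bifidegl) change the last vowel to 'e'.
The other patterns: stems whose second-to-last letter is 'm' change the last vowel to 'u'; stems whose second-to-last letter is 'p' add -us; stems whose second-to-last letter is 'r' add -oth.
So botkigl → botkegl.

botkegl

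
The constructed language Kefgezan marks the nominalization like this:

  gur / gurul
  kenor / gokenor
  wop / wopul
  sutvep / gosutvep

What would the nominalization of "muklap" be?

gomuklap

kenor and gur both end in -r yet inflect differently (gokenor, gurul), so the final letter is not what conditions the rule; the number of vowels is.
"muklap" has 2 vowels. The stems with 2 vowels (kenor → gokenor, sutvep → gosutvep) add the prefix go-.
The other pattern: stems with 1 vowel add -ul.
So muklap → gomuklap.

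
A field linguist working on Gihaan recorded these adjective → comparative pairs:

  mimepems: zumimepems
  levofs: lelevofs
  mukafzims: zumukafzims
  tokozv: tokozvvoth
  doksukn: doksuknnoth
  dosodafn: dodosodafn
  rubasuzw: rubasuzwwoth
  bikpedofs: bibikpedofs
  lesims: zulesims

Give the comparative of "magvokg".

"magvokg" has second-to-last letter 'k'. The one such stem in the data (doksukn → doksuknnoth) doubles the final consonant and adds -oth (as do rubasuzw, tokozv), so the same rule applies.
So magvokg → magvokggoth.

magvokggoth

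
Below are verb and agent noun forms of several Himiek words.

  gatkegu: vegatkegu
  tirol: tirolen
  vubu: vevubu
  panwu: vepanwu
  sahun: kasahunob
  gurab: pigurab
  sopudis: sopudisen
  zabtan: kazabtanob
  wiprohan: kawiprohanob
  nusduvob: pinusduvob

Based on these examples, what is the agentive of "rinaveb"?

sahun and panwu both have last vowel 'u' yet inflect differently (kasahunob, vepanwu), so the last vowel is not what conditions the rule; the final letter is.
"rinaveb" ends in -b. The stems ending in -b (nusduvob → pinusduvob, gurab → pigurab) add the prefix pi-.
So rinaveb → pirinaveb.

pirinaveb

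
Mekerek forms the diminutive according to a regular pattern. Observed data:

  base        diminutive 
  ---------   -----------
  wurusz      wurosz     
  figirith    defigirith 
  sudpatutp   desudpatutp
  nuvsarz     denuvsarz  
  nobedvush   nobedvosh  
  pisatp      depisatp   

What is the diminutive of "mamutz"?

nuvsarz and wurusz both end in -z yet inflect differently (denuvsarz, wurosz), so the final letter is not what conditions the rule; the second-to-last letter is.
"mamutz" has second-to-last letter 't'. The stems whose second-to-last letter is 't' (sudpatutp → desudpatutp, figirith → defigirith, pisatp → depisatp) add the prefix de-.
So mamutz → demamutz.

demamutz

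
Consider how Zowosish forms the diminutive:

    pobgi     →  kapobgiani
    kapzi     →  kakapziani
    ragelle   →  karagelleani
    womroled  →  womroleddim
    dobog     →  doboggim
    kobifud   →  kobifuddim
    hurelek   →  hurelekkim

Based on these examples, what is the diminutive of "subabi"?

kasubabiani

ragelle and womroled both have last vowel 'e' yet inflect differently (karagelleani, womroleddim), so the last vowel is not what conditions the rule; whether the stem ends in a vowel or a consonant is.
"subabi" ends in a vowel. The stems ending in a vowel (pobgi → kapobgiani, kapzi → kakapziani, ragelle → karagelleani) add ka- … -ani around the stem.
The other pattern: stems ending in a consonant double the final consonant and add -im.
So subabi → kasubabiani.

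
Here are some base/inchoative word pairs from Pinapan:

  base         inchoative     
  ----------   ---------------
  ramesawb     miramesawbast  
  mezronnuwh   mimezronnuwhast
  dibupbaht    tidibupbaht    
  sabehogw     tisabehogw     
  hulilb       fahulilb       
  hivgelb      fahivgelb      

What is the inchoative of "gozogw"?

tigozogw

ramesawb and hulilb both end in -b yet inflect differently (miramesawbast, fahulilb), so the final letter is not what conditions the rule; the second-to-last letter is.
"gozogw" has second-to-last letter 'g'. The one such stem in the data (sabehogw → tisabehogw) adds the prefix ti-, so the same rule applies.
So gozogw → tigozogw.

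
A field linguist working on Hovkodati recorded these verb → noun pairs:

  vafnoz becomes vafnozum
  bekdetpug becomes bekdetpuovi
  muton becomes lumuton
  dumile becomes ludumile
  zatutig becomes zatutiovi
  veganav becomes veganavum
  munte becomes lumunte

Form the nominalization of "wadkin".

muton and vafnoz both have last vowel 'o' yet inflect differently (lumuton, vafnozum), so the last vowel is not what conditions the rule; the final letter is.
"wadkin" ends in -n. The one such stem in the data (muton → lumuton) adds the prefix lu-, so the same rule applies.
So wadkin → luwadkin.

luwadkin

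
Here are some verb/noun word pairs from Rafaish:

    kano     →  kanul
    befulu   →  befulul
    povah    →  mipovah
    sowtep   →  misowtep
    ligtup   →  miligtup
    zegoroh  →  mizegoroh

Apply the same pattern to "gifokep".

befulu and ligtup both have last vowel 'u' yet inflect differently (befulul, miligtup), so the last vowel is not what conditions the rule; whether the stem ends in a vowel or a consonant is.
"gifokep" ends in a consonant. The stems ending in a consonant (povah → mipovah, sowtep → misowtep, ligtup → miligtup) add the prefix mi-.
So gifokep → migifokep.

migifokep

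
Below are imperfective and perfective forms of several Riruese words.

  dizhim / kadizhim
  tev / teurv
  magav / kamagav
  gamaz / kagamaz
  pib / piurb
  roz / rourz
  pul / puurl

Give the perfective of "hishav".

gamaz and roz both end in -z yet inflect differently (kagamaz, rourz), so the final letter is not what conditions the rule; the number of vowels is.
"hishav" has 2 vowels. The stems with 2 vowels (magav → kamagav, gamaz → kagamaz, dizhim → kadizhim) add the prefix ka-.
The other pattern: stems with 1 vowel insert -ur- after the first vowel.
So hishav → kahishav.

kahishav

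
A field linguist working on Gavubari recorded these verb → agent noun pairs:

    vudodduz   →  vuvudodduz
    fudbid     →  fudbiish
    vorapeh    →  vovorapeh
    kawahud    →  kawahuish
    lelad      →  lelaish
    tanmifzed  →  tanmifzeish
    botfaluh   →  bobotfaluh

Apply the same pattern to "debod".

tanmifzed and vorapeh both have last vowel 'e' yet inflect differently (tanmifzeish, vovorapeh), so the last vowel is not what conditions the rule; the final letter is.
"debod" ends in -d. The stems ending in -d (lelad → lelaish, tanmifzed → tanmifzeish, fudbid → fudbiish) drop the final letter and add -ish.
The other pattern: stems ending in -h or -z repeat the first consonant+vowel as a prefix.
So debod → deboish.

deboish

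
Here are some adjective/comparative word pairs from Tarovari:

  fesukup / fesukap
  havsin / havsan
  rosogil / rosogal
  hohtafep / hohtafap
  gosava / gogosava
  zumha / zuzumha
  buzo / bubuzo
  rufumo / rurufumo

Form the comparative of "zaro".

rosogil and rufumo both begin with r- yet inflect differently (rosogal, rurufumo), so the first letter is not what conditions the rule; whether the stem ends in a vowel or a consonant is.
"zaro" ends in a vowel. The stems ending in a vowel (gosava → gogosava, zumha → zuzumha, buzo → bubuzo) repeat the first consonant+vowel as a prefix.
So zaro → zazaro.

zazaro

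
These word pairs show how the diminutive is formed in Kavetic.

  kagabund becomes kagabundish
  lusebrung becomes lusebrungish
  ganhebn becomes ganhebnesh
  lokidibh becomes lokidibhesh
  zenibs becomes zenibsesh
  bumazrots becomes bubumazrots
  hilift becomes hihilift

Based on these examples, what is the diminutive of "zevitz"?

zezevitz

zenibs and bumazrots both end in -s yet inflect differently (zenibsesh, bubumazrots), so the final letter is not what conditions the rule; the second-to-last letter is.
"zevitz" has second-to-last letter 't'. The one such stem in the data (bumazrots → bubumazrots) repeats the first consonant+vowel as a prefix (as does hilift), so the same rule applies.
The other patterns: stems whose second-to-last letter is 'n' add -ish; stems whose second-to-last letter is 'b' add -esh.
So zevitz → zezevitz.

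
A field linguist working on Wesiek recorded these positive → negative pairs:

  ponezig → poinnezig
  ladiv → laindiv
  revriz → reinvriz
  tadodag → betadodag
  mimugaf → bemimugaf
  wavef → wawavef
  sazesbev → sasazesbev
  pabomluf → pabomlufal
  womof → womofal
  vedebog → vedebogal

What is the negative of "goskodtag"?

begoskodtag

ponezig and tadodag both end in -g yet inflect differently (poinnezig, betadodag), so the final letter is not what conditions the rule; the last vowel is.
"goskodtag" has last vowel 'a'. The stems whose last vowel is 'a' (tadodag → betadodag, mimugaf → bemimugaf) add the prefix be-.
The other patterns: stems whose last vowel is 'i' insert -in- after the first vowel; stems whose last vowel is 'e' repeat the first consonant+vowel as a prefix; stems whose last vowel is 'o' or 'u' add -al.
So goskodtag → begoskodtag.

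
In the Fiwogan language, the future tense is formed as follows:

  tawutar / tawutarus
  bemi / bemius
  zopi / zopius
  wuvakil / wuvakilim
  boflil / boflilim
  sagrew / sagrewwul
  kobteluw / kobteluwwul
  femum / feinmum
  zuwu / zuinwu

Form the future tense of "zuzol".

zuzolim

bemi and wuvakil both have last vowel 'i' yet inflect differently (bemius, wuvakilim), so the last vowel is not what conditions the rule; the final letter is.
"zuzol" ends in -l. The stems ending in -l (wuvakil → wuvakilim, boflil → boflilim) add -im.
The other patterns: stems ending in -i or -r add -us; stems ending in -w double the final consonant and add -ul; stems ending in -m or -u insert -in- after the first vowel.
So zuzol → zuzolim.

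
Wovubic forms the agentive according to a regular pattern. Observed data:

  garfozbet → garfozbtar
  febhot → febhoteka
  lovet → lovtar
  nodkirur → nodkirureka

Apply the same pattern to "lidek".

lidkar

garfozbet and febhot both end in -t yet inflect differently (garfozbtar, febhoteka), so the final letter is not what conditions the rule; the last vowel is.
"lidek" has last vowel 'e'. The stems whose last vowel is 'e' (garfozbet → garfozbtar, lovet → lovtar) delete the last vowel and add -ar.
The other pattern: stems whose last vowel is 'o' or 'u' add -eka.
So lidek → lidkar.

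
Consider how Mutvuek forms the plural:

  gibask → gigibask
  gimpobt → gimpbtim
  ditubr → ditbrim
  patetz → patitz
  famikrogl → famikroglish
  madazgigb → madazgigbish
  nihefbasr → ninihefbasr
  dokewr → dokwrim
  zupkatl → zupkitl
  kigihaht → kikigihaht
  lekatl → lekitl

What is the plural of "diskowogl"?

zupkatl and famikrogl both end in -l yet inflect differently (zupkitl, famikroglish), so the final letter is not what conditions the rule; the second-to-last letter is.
"diskowogl" has second-to-last letter 'g'. The stems whose second-to-last letter is 'g' (madazgigb → madazgigbish, famikrogl → famikroglish) add -ish.
The other patterns: stems whose second-to-last letter is 't' change the last vowel to 'i'; stems whose second-to-last letter is 'b' or 'w' delete the last vowel and add -im; stems whose second-to-last letter is 'h' or 's' repeat the first consonant+vowel as a prefix.
So diskowogl → diskowoglish.

diskowoglish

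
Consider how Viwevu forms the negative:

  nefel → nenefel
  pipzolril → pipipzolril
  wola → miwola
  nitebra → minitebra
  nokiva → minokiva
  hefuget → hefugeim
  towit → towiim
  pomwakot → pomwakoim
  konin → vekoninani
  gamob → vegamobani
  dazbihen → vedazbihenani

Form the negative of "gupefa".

migupefa

nefel and hefuget both have last vowel 'e' yet inflect differently (nenefel, hefugeim), so the last vowel is not what conditions the rule; the final letter is.
"gupefa" ends in -a. The stems ending in -a (wola → miwola, nitebra → minitebra, nokiva → minokiva) add the prefix mi-.
So gupefa → migupefa.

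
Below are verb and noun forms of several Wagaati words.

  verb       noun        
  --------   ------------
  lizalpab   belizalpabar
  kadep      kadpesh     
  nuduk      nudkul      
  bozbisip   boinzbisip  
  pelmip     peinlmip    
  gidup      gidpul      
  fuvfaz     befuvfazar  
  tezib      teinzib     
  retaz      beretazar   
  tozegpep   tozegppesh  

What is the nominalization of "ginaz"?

"ginaz" has last vowel 'a'. The stems whose last vowel is 'a' (lizalpab → belizalpabar, fuvfaz → befuvfazar, retaz → beretazar) add be- … -ar around the stem.
So ginaz → beginazar.

beginazar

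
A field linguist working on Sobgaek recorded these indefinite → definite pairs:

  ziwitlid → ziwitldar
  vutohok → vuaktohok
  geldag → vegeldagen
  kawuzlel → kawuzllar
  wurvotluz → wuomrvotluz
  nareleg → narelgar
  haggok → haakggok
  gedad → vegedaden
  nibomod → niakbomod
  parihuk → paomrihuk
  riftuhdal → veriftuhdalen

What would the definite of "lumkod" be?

luakmkod

parihuk and vutohok both end in -k yet inflect differently (paomrihuk, vuaktohok), so the final letter is not what conditions the rule; the last vowel is.
"lumkod" has last vowel 'o'. The stems whose last vowel is 'o' (vutohok → vuaktohok, haggok → haakggok, nibomod → niakbomod) insert -ak- after the first vowel.
So lumkod → luakmkod.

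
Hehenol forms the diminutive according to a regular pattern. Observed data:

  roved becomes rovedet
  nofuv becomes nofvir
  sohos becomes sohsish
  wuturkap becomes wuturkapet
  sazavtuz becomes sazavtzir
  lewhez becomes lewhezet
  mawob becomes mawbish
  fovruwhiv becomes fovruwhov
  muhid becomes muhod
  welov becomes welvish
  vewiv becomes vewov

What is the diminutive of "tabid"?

tabod

"tabid" has last vowel 'i'. The stems whose last vowel is 'i' (muhid → muhod, vewiv → vewov, fovruwhiv → fovruwhov) change the last vowel to 'o'.
The other patterns: stems whose last vowel is 'o' delete the last vowel and add -ish; stems whose last vowel is 'u' delete the last vowel and add -ir; stems whose last vowel is 'a' or 'e' add -et.
So tabid → tabod.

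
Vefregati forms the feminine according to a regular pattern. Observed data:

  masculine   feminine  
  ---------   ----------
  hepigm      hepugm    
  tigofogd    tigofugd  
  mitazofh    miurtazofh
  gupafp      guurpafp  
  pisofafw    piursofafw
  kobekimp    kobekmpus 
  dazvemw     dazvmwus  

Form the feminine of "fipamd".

gupafp and kobekimp both end in -p yet inflect differently (guurpafp, kobekmpus), so the final letter is not what conditions the rule; the second-to-last letter is.
"fipamd" has second-to-last letter 'm'. The stems whose second-to-last letter is 'm' (kobekimp → kobekmpus, dazvemw → dazvmwus) delete the last vowel and add -us.
So fipamd → fipmdus.

fipmdus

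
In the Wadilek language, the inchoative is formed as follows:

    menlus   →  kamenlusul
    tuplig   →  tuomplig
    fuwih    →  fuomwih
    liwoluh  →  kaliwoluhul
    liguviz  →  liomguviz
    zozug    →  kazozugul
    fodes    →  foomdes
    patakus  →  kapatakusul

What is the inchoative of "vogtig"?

voomgtig

"vogtig" has last vowel 'i'. The stems whose last vowel is 'i' (tuplig → tuomplig, liguviz → liomguviz, fuwih → fuomwih) insert -om- after the first vowel.
The other pattern: stems whose last vowel is 'u' add ka- … -ul around the stem.
So vogtig → voomgtig.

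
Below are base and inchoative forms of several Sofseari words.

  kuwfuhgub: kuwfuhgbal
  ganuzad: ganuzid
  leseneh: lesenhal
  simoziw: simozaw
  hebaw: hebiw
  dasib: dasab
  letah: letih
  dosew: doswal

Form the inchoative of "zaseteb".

"zaseteb" has last vowel 'e'. The stems whose last vowel is 'e' (leseneh → lesenhal, dosew → doswal) delete the last vowel and add -al.
The other patterns: stems whose last vowel is 'a' change the last vowel to 'i'; stems whose last vowel is 'i' change the last vowel to 'a'.
So zaseteb → zasetbal.

zasetbal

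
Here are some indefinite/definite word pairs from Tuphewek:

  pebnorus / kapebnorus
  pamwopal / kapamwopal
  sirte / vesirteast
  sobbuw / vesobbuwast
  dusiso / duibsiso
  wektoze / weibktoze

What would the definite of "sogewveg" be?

vesogewvegast

"sogewveg" begins with s-. The stems beginning with s- (sirte → vesirteast, sobbuw → vesobbuwast) add ve- … -ast around the stem.
So sogewveg → vesogewvegast.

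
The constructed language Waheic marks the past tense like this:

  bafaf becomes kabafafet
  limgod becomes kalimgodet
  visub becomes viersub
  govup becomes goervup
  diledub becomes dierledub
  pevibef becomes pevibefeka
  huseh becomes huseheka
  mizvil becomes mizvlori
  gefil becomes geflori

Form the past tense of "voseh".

bafaf and pevibef both end in -f yet inflect differently (kabafafet, pevibefeka), so the final letter is not what conditions the rule; the last vowel is.
"voseh" has last vowel 'e'. The stems whose last vowel is 'e' (pevibef → pevibefeka, huseh → huseheka) add -eka.
The other patterns: stems whose last vowel is 'a' or 'o' add ka- … -et around the stem; stems whose last vowel is 'u' insert -er- after the first vowel; stems whose last vowel is 'i' delete the last vowel and add -ori.
So voseh → voseheka.

voseheka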